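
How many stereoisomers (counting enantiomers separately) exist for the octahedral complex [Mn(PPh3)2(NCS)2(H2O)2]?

In an octahedral complex each vertex has one trans partner and four cis neighbours.
Systematic placement gives 5 geometric isomers: PPh3 trans, NCS trans, H2O trans; PPh3 cis, NCS cis, H2O trans; PPh3 trans, NCS cis, H2O cis; PPh3 cis, NCS cis, H2O cis (chiral); PPh3 cis, NCS trans, H2O cis.
One of these lacks any improper symmetry element and so occurs as an enantiomeric pair, giving 5 + 1 = 6 stereoisomers in total.

6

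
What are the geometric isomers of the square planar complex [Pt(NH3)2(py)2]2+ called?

cis and trans

The distinct arrangements are (2 in all): NH3 cis; NH3 trans.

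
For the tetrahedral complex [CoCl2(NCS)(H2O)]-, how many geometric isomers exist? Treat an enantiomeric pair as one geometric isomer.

1

In a tetrahedral complex all four positions are equivalent and every pair of ligands is adjacent — there is no cis/trans distinction.
Only one geometric arrangement is possible.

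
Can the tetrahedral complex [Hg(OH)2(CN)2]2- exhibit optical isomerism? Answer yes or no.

no

All four vertices of a tetrahedron are equivalent and mutually adjacent, so cis/trans isomerism cannot arise.
Only one geometric arrangement is possible.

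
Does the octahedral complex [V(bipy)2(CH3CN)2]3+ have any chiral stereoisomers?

In an octahedral complex each vertex has one trans partner and four cis neighbours.
Each bipy is bidentate and must span two cis positions.
Systematic placement gives 2 geometric isomers: CH3CN trans; CH3CN cis (chiral).
One of these lacks any improper symmetry element and so occurs as an enantiomeric pair, giving 2 + 1 = 3 stereoisomers in total.

yes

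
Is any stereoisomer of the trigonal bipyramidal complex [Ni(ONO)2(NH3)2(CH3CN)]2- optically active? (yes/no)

Placing the ligands in turn and identifying arrangements related by rotation or reflection leaves 5 distinct geometric isomers.
One of these lacks any improper symmetry element and so occurs as an enantiomeric pair, giving 5 + 1 = 6 stereoisomers in total.

yes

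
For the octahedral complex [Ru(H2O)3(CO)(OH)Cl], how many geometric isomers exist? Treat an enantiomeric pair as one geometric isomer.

4

The six octahedral sites form three mutually perpendicular trans pairs.
There are 4 geometric isomers: H2O mer (3 arrangements); H2O fac (chiral).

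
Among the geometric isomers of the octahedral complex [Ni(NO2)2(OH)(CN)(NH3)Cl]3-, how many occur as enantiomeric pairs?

An octahedron has six vertices in three trans pairs; every non-trans pair is cis.
Placing the ligands in turn and identifying arrangements related by rotation or reflection leaves 9 distinct geometric isomers.
Of these, 6 lack any improper symmetry element and so occur as enantiomeric pairs, giving 9 + 6 = 15 stereoisomers in total.

6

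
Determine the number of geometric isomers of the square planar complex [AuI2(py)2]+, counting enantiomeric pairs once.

In a square planar complex each vertex has one trans partner and two cis neighbours.
Working through the distinct placements yields 2 geometric isomers: I cis; I trans.

2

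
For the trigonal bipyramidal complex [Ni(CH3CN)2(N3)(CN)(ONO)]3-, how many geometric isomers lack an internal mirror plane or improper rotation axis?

3

Systematic enumeration (placing each ligand type in turn and discarding arrangements equivalent by rotation or reflection) gives 7 geometric isomers.
Of these, 3 lack any improper symmetry element and so occur as enantiomeric pairs, giving 7 + 3 = 10 stereoisomers in total.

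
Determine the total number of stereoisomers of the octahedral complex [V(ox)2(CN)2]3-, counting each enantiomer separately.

In an octahedral complex each vertex has one trans partner and four cis neighbours.
Each ox is bidentate and must span two cis positions.
Working through the distinct placements yields 2 geometric isomers: CN trans; CN cis (chiral).
One of these lacks any improper symmetry element and so occurs as an enantiomeric pair, giving 2 + 1 = 3 stereoisomers in total.

3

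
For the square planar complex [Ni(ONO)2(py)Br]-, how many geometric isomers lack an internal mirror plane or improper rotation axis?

0

Systematic placement gives 2 geometric isomers: ONO cis; ONO trans.
Each arrangement has an internal mirror plane or centre of symmetry, so none is chiral.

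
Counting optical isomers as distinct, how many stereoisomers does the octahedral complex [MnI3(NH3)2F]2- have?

Systematic placement gives 3 geometric isomers: I mer, NH3 trans; I fac, NH3 cis; I mer, NH3 cis.
Each arrangement has an internal mirror plane or centre of symmetry, so none is chiral.

3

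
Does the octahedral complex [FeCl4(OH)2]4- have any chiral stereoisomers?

no

There are 2 geometric isomers: OH trans; OH cis.
Each arrangement has an internal mirror plane or centre of symmetry, so none is chiral.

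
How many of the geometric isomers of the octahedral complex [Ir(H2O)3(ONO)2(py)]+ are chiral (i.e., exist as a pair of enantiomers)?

0

Systematic placement gives 3 geometric isomers: H2O mer, ONO cis; H2O mer, ONO trans; H2O fac, ONO cis.
Each arrangement has an internal mirror plane or centre of symmetry, so none is chiral.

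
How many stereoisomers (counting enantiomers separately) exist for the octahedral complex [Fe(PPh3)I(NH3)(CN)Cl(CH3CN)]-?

30

Systematic enumeration (placing each ligand type in turn and discarding arrangements equivalent by rotation or reflection) gives 15 geometric isomers.
Of these, 15 lack any improper symmetry element and so occur as enantiomeric pairs, giving 15 + 15 = 30 stereoisomers in total.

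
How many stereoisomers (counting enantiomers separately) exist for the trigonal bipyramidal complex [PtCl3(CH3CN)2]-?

In a trigonal bipyramid the two axial positions differ from the three equatorial ones.
Working through the distinct placements yields 3 geometric isomers: CH3CN both axial; CH3CN one axial, one equatorial; CH3CN both equatorial.
Each arrangement has an internal mirror plane or centre of symmetry, so none is chiral.

3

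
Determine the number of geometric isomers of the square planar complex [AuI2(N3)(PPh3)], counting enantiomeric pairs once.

2

In a square planar complex each vertex has one trans partner and two cis neighbours.
The distinct arrangements are (2 in all): I cis; I trans.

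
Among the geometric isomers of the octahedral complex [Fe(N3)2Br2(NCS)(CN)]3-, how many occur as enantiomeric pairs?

In an octahedral complex each vertex has one trans partner and four cis neighbours.
Systematic placement gives 6 geometric isomers: N3 cis, Br trans; N3 trans, Br trans; N3 cis, Br cis (3 arrangements, 2 chiral); N3 trans, Br cis.
Of these, 2 lack any improper symmetry element and so occur as enantiomeric pairs, giving 6 + 2 = 8 stereoisomers in total.

2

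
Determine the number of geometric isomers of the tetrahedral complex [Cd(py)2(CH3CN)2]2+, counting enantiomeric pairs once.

Only one geometric arrangement is possible.

1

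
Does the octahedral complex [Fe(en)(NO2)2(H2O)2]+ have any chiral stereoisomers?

yes

Each en is bidentate and must span two cis positions.
The distinct arrangements are (3 in all): NO2 cis, H2O trans; NO2 cis, H2O cis (chiral); NO2 trans, H2O cis.
One of these lacks any improper symmetry element and so occurs as an enantiomeric pair, giving 3 + 1 = 4 stereoisomers in total.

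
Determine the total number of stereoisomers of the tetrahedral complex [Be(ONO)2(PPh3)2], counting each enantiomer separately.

1

All four vertices of a tetrahedron are equivalent and mutually adjacent, so cis/trans isomerism cannot arise.
Only one geometric arrangement is possible.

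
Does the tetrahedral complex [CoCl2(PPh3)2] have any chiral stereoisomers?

In a tetrahedral complex all four positions are equivalent and every pair of ligands is adjacent — there is no cis/trans distinction.
Only one geometric arrangement is possible.

no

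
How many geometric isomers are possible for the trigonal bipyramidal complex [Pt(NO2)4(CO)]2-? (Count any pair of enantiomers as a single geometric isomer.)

There are 2 geometric isomers: CO axial; CO equatorial.

2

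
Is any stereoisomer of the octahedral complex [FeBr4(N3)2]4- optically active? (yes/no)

no

In an octahedral complex each vertex has one trans partner and four cis neighbours.
The distinct arrangements are (2 in all): N3 trans; N3 cis.
Each arrangement has an internal mirror plane or centre of symmetry, so none is chiral.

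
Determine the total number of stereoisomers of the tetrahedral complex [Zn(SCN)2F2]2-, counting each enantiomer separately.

1

All four vertices of a tetrahedron are equivalent and mutually adjacent, so cis/trans isomerism cannot arise.
Only one geometric arrangement is possible.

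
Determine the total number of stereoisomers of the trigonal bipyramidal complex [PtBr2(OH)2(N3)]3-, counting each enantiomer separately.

6

A trigonal bipyramid has two axial and three equatorial sites, which are chemically inequivalent.
Systematic enumeration (placing each ligand type in turn and discarding arrangements equivalent by rotation or reflection) gives 5 geometric isomers.
One of these lacks any improper symmetry element and so occurs as an enantiomeric pair, giving 5 + 1 = 6 stereoisomers in total.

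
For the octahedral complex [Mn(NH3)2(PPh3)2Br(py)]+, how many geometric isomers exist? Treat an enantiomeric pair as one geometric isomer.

There are 6 geometric isomers: NH3 cis, PPh3 cis (3 arrangements, 2 chiral); NH3 cis, PPh3 trans; NH3 trans, PPh3 cis; NH3 trans, PPh3 trans.

6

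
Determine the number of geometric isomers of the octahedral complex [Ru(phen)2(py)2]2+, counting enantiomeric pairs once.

An octahedron has six vertices in three trans pairs; every non-trans pair is cis.
Each phen is bidentate and must span two cis positions.
Working through the distinct placements yields 2 geometric isomers: py trans; py cis (chiral).

2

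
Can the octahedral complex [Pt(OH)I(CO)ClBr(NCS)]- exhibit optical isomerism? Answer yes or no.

yes

In an octahedral complex each vertex has one trans partner and four cis neighbours.
Exhaustive case analysis gives 15 geometric isomers.
Of these, 15 lack any improper symmetry element and so occur as enantiomeric pairs, giving 15 + 15 = 30 stereoisomers in total.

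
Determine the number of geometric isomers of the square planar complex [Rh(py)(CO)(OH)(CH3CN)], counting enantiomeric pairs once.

3

In a square planar complex each vertex has one trans partner and two cis neighbours.
Working through the distinct placements yields 3 geometric isomers: (CH3CN/OH trans, CO/py trans); (CH3CN/py trans, CO/OH trans); (CH3CN/CO trans, OH/py trans).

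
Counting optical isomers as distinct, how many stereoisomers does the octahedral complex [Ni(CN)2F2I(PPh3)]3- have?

An octahedron has six vertices in three trans pairs; every non-trans pair is cis.
There are 6 geometric isomers: CN trans, F trans; CN trans, F cis; CN cis, F cis (3 arrangements, 2 chiral); CN cis, F trans.
Of these, 2 lack any improper symmetry element and so occur as enantiomeric pairs, giving 6 + 2 = 8 stereoisomers in total.

8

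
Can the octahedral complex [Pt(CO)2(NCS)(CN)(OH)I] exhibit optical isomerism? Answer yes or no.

An octahedron has six vertices in three trans pairs; every non-trans pair is cis.
Systematic enumeration (placing each ligand type in turn and discarding arrangements equivalent by rotation or reflection) gives 9 geometric isomers.
Of these, 6 lack any improper symmetry element and so occur as enantiomeric pairs, giving 9 + 6 = 15 stereoisomers in total.

yes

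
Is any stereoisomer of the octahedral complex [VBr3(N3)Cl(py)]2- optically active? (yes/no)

The six octahedral sites form three mutually perpendicular trans pairs.
There are 4 geometric isomers: Br mer (3 arrangements); Br fac (chiral).
One of these lacks any improper symmetry element and so occurs as an enantiomeric pair, giving 4 + 1 = 5 stereoisomers in total.

yes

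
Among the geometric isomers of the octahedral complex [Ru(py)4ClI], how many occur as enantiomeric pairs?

The six octahedral sites form three mutually perpendicular trans pairs.
The distinct arrangements are (2 in all): Cl and I mutually trans; Cl and I mutually cis.
Each arrangement has an internal mirror plane or centre of symmetry, so none is chiral.

0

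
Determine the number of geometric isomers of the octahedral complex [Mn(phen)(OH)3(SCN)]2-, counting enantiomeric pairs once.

2

An octahedron has six vertices in three trans pairs; every non-trans pair is cis.
Each phen is bidentate and must span two cis positions.
There are 2 geometric isomers: OH mer; OH fac.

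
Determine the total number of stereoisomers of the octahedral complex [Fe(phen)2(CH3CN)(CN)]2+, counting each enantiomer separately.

3

The six octahedral sites form three mutually perpendicular trans pairs.
Each phen is bidentate and must span two cis positions.
There are 2 geometric isomers: CH3CN and CN mutually trans; CH3CN and CN mutually cis (chiral).
One of these lacks any improper symmetry element and so occurs as an enantiomeric pair, giving 2 + 1 = 3 stereoisomers in total.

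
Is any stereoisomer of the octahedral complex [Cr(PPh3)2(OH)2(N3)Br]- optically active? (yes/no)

An octahedron has six vertices in three trans pairs; every non-trans pair is cis.
The distinct arrangements are (6 in all): PPh3 trans, OH trans; PPh3 cis, OH cis (3 arrangements, 2 chiral); PPh3 trans, OH cis; PPh3 cis, OH trans.
Of these, 2 lack any improper symmetry element and so occur as enantiomeric pairs, giving 6 + 2 = 8 stereoisomers in total.

yes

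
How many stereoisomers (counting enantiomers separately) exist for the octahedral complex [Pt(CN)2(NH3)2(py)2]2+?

Working through the distinct placements yields 5 geometric isomers: CN trans, NH3 trans, py trans; CN trans, NH3 cis, py cis; CN cis, NH3 cis, py trans; CN cis, NH3 cis, py cis (chiral); CN cis, NH3 trans, py cis.
One of these lacks any improper symmetry element and so occurs as an enantiomeric pair, giving 5 + 1 = 6 stereoisomers in total.

6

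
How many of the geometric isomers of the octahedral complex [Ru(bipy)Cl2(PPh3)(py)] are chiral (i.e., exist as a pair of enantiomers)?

2

The six octahedral sites form three mutually perpendicular trans pairs.
Each bipy is bidentate and must span two cis positions.
The distinct arrangements are (4 in all): Cl trans; Cl cis (3 arrangements, 2 chiral).
Of these, 2 lack any improper symmetry element and so occur as enantiomeric pairs, giving 4 + 2 = 6 stereoisomers in total.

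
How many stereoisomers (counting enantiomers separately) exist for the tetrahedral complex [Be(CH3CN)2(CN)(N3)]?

1

In a tetrahedral complex all four positions are equivalent and every pair of ligands is adjacent — there is no cis/trans distinction.
Only one geometric arrangement is possible.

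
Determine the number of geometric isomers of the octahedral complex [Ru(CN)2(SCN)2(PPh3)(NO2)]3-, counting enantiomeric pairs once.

In an octahedral complex each vertex has one trans partner and four cis neighbours.
There are 6 geometric isomers: CN trans, SCN trans; CN trans, SCN cis; CN cis, SCN trans; CN cis, SCN cis (3 arrangements, 2 chiral).

6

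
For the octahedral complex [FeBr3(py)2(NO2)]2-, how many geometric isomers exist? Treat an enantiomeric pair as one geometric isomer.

3

An octahedron has six vertices in three trans pairs; every non-trans pair is cis.
Systematic placement gives 3 geometric isomers: Br mer, py trans; Br mer, py cis; Br fac, py cis.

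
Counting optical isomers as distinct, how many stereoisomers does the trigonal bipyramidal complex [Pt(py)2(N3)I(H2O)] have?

10

A trigonal bipyramid has two axial and three equatorial sites, which are chemically inequivalent.
Exhaustive case analysis gives 7 geometric isomers.
Of these, 3 lack any improper symmetry element and so occur as enantiomeric pairs, giving 7 + 3 = 10 stereoisomers in total.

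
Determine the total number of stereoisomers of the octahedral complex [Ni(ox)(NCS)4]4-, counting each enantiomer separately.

In an octahedral complex each vertex has one trans partner and four cis neighbours.
Each ox is bidentate and must span two cis positions.
Only one geometric arrangement is possible.

1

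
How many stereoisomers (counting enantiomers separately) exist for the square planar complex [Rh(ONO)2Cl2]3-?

2

In a square planar complex each vertex has one trans partner and two cis neighbours.
The distinct arrangements are (2 in all): ONO cis; ONO trans.
Each arrangement has an internal mirror plane or centre of symmetry, so none is chiral.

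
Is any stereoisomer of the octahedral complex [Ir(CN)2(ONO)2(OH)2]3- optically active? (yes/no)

yes

Working through the distinct placements yields 5 geometric isomers: CN trans, ONO trans, OH trans; CN trans, ONO cis, OH cis; CN cis, ONO trans, OH cis; CN cis, ONO cis, OH cis (chiral); CN cis, ONO cis, OH trans.
One of these lacks any improper symmetry element and so occurs as an enantiomeric pair, giving 5 + 1 = 6 stereoisomers in total.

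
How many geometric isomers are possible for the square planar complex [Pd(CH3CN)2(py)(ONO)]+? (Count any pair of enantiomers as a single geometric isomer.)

In a square planar complex each vertex has one trans partner and two cis neighbours.
Systematic placement gives 2 geometric isomers: CH3CN cis; CH3CN trans.

2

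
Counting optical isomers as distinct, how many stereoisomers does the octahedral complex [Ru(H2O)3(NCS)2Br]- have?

3

An octahedron has six vertices in three trans pairs; every non-trans pair is cis.
There are 3 geometric isomers: H2O mer, NCS trans; H2O fac, NCS cis; H2O mer, NCS cis.
Each arrangement has an internal mirror plane or centre of symmetry, so none is chiral.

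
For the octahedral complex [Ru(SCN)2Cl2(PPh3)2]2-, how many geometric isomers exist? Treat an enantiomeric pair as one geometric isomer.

In an octahedral complex each vertex has one trans partner and four cis neighbours.
Systematic placement gives 5 geometric isomers: SCN trans, Cl trans, PPh3 trans; SCN cis, Cl trans, PPh3 cis; SCN trans, Cl cis, PPh3 cis; SCN cis, Cl cis, PPh3 cis (chiral); SCN cis, Cl cis, PPh3 trans.

5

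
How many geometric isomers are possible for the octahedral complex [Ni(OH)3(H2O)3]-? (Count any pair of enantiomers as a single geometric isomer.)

In an octahedral complex each vertex has one trans partner and four cis neighbours.
Working through the distinct placements yields 2 geometric isomers: OH mer; OH fac.

2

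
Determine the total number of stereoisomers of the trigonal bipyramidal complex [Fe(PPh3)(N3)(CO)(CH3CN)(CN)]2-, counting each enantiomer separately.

In a trigonal bipyramid the two axial positions differ from the three equatorial ones.
Systematic enumeration (placing each ligand type in turn and discarding arrangements equivalent by rotation or reflection) gives 10 geometric isomers.
Of these, 10 lack any improper symmetry element and so occur as enantiomeric pairs, giving 10 + 10 = 20 stereoisomers in total.

20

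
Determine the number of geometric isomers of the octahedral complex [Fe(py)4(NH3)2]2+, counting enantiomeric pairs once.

The six octahedral sites form three mutually perpendicular trans pairs.
Systematic placement gives 2 geometric isomers: NH3 trans; NH3 cis.

2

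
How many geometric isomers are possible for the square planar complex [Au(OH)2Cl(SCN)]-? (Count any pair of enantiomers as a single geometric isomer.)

There are 2 geometric isomers: OH cis; OH trans.

2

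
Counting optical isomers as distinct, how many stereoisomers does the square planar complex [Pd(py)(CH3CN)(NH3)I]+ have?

In a square planar complex each vertex has one trans partner and two cis neighbours.
There are 3 geometric isomers: (CH3CN/NH3 trans, I/py trans); (CH3CN/py trans, I/NH3 trans); (CH3CN/I trans, NH3/py trans).
Each arrangement has an internal mirror plane or centre of symmetry, so none is chiral.

3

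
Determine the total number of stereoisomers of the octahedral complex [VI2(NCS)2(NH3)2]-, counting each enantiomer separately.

6

In an octahedral complex each vertex has one trans partner and four cis neighbours.
Systematic placement gives 5 geometric isomers: I trans, NCS trans, NH3 trans; I trans, NCS cis, NH3 cis; I cis, NCS cis, NH3 trans; I cis, NCS cis, NH3 cis (chiral); I cis, NCS trans, NH3 cis.
One of these lacks any improper symmetry element and so occurs as an enantiomeric pair, giving 5 + 1 = 6 stereoisomers in total.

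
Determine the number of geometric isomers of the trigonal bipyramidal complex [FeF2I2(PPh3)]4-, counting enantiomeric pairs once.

5

Exhaustive case analysis gives 5 geometric isomers.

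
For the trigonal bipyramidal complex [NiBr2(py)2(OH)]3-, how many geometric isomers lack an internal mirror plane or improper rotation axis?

1

In a trigonal bipyramid the two axial positions differ from the three equatorial ones.
Systematic enumeration (placing each ligand type in turn and discarding arrangements equivalent by rotation or reflection) gives 5 geometric isomers.
One of these lacks any improper symmetry element and so occurs as an enantiomeric pair, giving 5 + 1 = 6 stereoisomers in total.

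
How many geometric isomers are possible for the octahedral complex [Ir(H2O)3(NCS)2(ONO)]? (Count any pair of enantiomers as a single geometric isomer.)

3

The six octahedral sites form three mutually perpendicular trans pairs.
There are 3 geometric isomers: H2O mer, NCS cis; H2O mer, NCS trans; H2O fac, NCS cis.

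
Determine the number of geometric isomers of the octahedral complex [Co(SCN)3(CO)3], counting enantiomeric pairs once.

2

An octahedron has six vertices in three trans pairs; every non-trans pair is cis.
There are 2 geometric isomers: SCN mer; SCN fac.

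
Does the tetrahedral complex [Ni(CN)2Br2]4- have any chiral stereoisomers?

Only one geometric arrangement is possible.

no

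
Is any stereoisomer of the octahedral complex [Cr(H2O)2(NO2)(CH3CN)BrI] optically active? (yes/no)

yes

An octahedron has six vertices in three trans pairs; every non-trans pair is cis.
Systematic enumeration (placing each ligand type in turn and discarding arrangements equivalent by rotation or reflection) gives 9 geometric isomers.
Of these, 6 lack any improper symmetry element and so occur as enantiomeric pairs, giving 9 + 6 = 15 stereoisomers in total.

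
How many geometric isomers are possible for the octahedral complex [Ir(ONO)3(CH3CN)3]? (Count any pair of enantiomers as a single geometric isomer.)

2

There are 2 geometric isomers: ONO mer; ONO fac.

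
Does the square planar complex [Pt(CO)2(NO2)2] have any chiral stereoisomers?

A square has two trans pairs of vertices; adjacent vertices are cis.
There are 2 geometric isomers: CO cis; CO trans.
Each arrangement has an internal mirror plane or centre of symmetry, so none is chiral.

no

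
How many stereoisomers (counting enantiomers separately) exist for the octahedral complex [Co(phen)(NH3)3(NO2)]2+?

2

Each phen is bidentate and must span two cis positions.
Working through the distinct placements yields 2 geometric isomers: NH3 mer; NH3 fac.
Each arrangement has an internal mirror plane or centre of symmetry, so none is chiral.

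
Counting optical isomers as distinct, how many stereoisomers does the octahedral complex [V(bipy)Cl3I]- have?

The six octahedral sites form three mutually perpendicular trans pairs.
Each bipy is bidentate and must span two cis positions.
The distinct arrangements are (2 in all): Cl mer; Cl fac.
Each arrangement has an internal mirror plane or centre of symmetry, so none is chiral.

2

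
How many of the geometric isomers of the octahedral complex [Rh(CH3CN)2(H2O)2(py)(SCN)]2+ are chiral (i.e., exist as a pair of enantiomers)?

2

The distinct arrangements are (6 in all): CH3CN trans, H2O trans; CH3CN trans, H2O cis; CH3CN cis, H2O cis (3 arrangements, 2 chiral); CH3CN cis, H2O trans.
Of these, 2 lack any improper symmetry element and so occur as enantiomeric pairs, giving 6 + 2 = 8 stereoisomers in total.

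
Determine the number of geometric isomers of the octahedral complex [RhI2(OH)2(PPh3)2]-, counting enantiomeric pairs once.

Working through the distinct placements yields 5 geometric isomers: I trans, OH trans, PPh3 trans; I trans, OH cis, PPh3 cis; I cis, OH cis, PPh3 trans; I cis, OH cis, PPh3 cis (chiral); I cis, OH trans, PPh3 cis.

5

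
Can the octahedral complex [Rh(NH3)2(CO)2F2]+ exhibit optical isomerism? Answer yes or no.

Working through the distinct placements yields 5 geometric isomers: NH3 trans, CO trans, F trans; NH3 cis, CO trans, F cis; NH3 trans, CO cis, F cis; NH3 cis, CO cis, F cis (chiral); NH3 cis, CO cis, F trans.
One of these lacks any improper symmetry element and so occurs as an enantiomeric pair, giving 5 + 1 = 6 stereoisomers in total.

yes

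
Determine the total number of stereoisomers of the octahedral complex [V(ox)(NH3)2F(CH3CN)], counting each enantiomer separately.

6

An octahedron has six vertices in three trans pairs; every non-trans pair is cis.
Each ox is bidentate and must span two cis positions.
Systematic placement gives 4 geometric isomers: NH3 cis (3 arrangements, 2 chiral); NH3 trans.
Of these, 2 lack any improper symmetry element and so occur as enantiomeric pairs, giving 4 + 2 = 6 stereoisomers in total.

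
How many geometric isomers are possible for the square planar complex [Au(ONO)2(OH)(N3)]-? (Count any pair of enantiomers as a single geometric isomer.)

The distinct arrangements are (2 in all): ONO cis; ONO trans.

2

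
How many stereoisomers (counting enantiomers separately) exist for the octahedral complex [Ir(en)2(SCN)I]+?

Each en is bidentate and must span two cis positions.
Working through the distinct placements yields 2 geometric isomers: SCN and I mutually trans; SCN and I mutually cis (chiral).
One of these lacks any improper symmetry element and so occurs as an enantiomeric pair, giving 2 + 1 = 3 stereoisomers in total.

3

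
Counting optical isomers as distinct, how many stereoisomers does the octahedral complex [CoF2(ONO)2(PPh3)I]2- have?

8

An octahedron has six vertices in three trans pairs; every non-trans pair is cis.
There are 6 geometric isomers: F trans, ONO cis; F trans, ONO trans; F cis, ONO cis (3 arrangements, 2 chiral); F cis, ONO trans.
Of these, 2 lack any improper symmetry element and so occur as enantiomeric pairs, giving 6 + 2 = 8 stereoisomers in total.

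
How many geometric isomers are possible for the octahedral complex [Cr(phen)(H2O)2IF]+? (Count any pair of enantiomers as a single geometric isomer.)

4

An octahedron has six vertices in three trans pairs; every non-trans pair is cis.
Each phen is bidentate and must span two cis positions.
Systematic placement gives 4 geometric isomers: H2O cis (3 arrangements, 2 chiral); H2O trans.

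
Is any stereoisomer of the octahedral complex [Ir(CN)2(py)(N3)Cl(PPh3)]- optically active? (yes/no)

The six octahedral sites form three mutually perpendicular trans pairs.
Exhaustive case analysis gives 9 geometric isomers.
Of these, 6 lack any improper symmetry element and so occur as enantiomeric pairs, giving 9 + 6 = 15 stereoisomers in total.

yes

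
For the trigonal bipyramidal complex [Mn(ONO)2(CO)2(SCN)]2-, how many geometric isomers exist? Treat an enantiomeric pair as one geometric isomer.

In a trigonal bipyramid the two axial positions differ from the three equatorial ones.
Exhaustive case analysis gives 5 geometric isomers.

5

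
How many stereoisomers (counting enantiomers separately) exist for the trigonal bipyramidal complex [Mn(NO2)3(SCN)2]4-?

In a trigonal bipyramid the two axial positions differ from the three equatorial ones.
Systematic placement gives 3 geometric isomers: SCN both equatorial; SCN one axial, one equatorial; SCN both axial.
Each arrangement has an internal mirror plane or centre of symmetry, so none is chiral.

3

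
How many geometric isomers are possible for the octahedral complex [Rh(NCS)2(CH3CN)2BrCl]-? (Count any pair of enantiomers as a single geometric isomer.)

6

An octahedron has six vertices in three trans pairs; every non-trans pair is cis.
The distinct arrangements are (6 in all): NCS trans, CH3CN cis; NCS cis, CH3CN cis (3 arrangements, 2 chiral); NCS trans, CH3CN trans; NCS cis, CH3CN trans.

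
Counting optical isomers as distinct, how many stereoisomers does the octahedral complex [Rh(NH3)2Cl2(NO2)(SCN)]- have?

8

Working through the distinct placements yields 6 geometric isomers: NH3 trans, Cl trans; NH3 cis, Cl trans; NH3 cis, Cl cis (3 arrangements, 2 chiral); NH3 trans, Cl cis.
Of these, 2 lack any improper symmetry element and so occur as enantiomeric pairs, giving 6 + 2 = 8 stereoisomers in total.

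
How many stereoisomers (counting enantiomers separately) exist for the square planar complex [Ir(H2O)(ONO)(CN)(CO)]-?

In a square planar complex each vertex has one trans partner and two cis neighbours.
Systematic placement gives 3 geometric isomers: (CN/H2O trans, CO/ONO trans); (CN/ONO trans, CO/H2O trans); (CN/CO trans, H2O/ONO trans).
Each arrangement has an internal mirror plane or centre of symmetry, so none is chiral.

3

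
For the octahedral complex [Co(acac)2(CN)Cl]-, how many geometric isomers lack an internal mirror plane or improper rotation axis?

An octahedron has six vertices in three trans pairs; every non-trans pair is cis.
Each acac is bidentate and must span two cis positions.
Systematic placement gives 2 geometric isomers: CN and Cl mutually trans; CN and Cl mutually cis (chiral).
One of these lacks any improper symmetry element and so occurs as an enantiomeric pair, giving 2 + 1 = 3 stereoisomers in total.

1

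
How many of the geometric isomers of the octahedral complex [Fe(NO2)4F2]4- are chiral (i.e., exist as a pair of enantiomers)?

0

In an octahedral complex each vertex has one trans partner and four cis neighbours.
There are 2 geometric isomers: F trans; F cis.
Each arrangement has an internal mirror plane or centre of symmetry, so none is chiral.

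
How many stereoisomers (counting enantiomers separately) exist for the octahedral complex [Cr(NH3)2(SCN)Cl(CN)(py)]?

15

In an octahedral complex each vertex has one trans partner and four cis neighbours.
Placing the ligands in turn and identifying arrangements related by rotation or reflection leaves 9 distinct geometric isomers.
Of these, 6 lack any improper symmetry element and so occur as enantiomeric pairs, giving 9 + 6 = 15 stereoisomers in total.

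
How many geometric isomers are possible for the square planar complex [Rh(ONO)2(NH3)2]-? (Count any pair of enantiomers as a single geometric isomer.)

There are 2 geometric isomers: ONO cis; ONO trans.

2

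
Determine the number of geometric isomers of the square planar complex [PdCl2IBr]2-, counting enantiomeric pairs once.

A square has two trans pairs of vertices; adjacent vertices are cis.
Working through the distinct placements yields 2 geometric isomers: Cl cis; Cl trans.

2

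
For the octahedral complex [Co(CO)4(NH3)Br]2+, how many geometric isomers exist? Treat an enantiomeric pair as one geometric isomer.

The distinct arrangements are (2 in all): NH3 and Br mutually cis; NH3 and Br mutually trans.

2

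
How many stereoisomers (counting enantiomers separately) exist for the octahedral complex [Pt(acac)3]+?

The six octahedral sites form three mutually perpendicular trans pairs.
Each acac is bidentate and must span two cis positions.
Only one geometric arrangement is possible; it has no improper symmetry element, so it exists as a pair of enantiomers (2 stereoisomers).

2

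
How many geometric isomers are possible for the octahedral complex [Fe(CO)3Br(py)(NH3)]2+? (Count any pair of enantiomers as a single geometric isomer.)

An octahedron has six vertices in three trans pairs; every non-trans pair is cis.
The distinct arrangements are (4 in all): CO mer (3 arrangements); CO fac (chiral).

4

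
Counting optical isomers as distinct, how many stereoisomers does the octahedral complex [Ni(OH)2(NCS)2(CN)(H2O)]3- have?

An octahedron has six vertices in three trans pairs; every non-trans pair is cis.
There are 6 geometric isomers: OH trans, NCS trans; OH cis, NCS cis (3 arrangements, 2 chiral); OH trans, NCS cis; OH cis, NCS trans.
Of these, 2 lack any improper symmetry element and so occur as enantiomeric pairs, giving 6 + 2 = 8 stereoisomers in total.

8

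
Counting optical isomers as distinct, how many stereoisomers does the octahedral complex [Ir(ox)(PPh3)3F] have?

In an octahedral complex each vertex has one trans partner and four cis neighbours.
Each ox is bidentate and must span two cis positions.
Working through the distinct placements yields 2 geometric isomers: PPh3 fac; PPh3 mer.
Each arrangement has an internal mirror plane or centre of symmetry, so none is chiral.

2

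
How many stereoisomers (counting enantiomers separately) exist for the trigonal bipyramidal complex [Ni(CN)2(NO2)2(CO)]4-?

6

In a trigonal bipyramid the two axial positions differ from the three equatorial ones.
Systematic enumeration (placing each ligand type in turn and discarding arrangements equivalent by rotation or reflection) gives 5 geometric isomers.
One of these lacks any improper symmetry element and so occurs as an enantiomeric pair, giving 5 + 1 = 6 stereoisomers in total.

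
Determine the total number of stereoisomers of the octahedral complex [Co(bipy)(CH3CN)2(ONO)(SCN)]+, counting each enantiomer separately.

Each bipy is bidentate and must span two cis positions.
There are 4 geometric isomers: CH3CN trans; CH3CN cis (3 arrangements, 2 chiral).
Of these, 2 lack any improper symmetry element and so occur as enantiomeric pairs, giving 4 + 2 = 6 stereoisomers in total.

6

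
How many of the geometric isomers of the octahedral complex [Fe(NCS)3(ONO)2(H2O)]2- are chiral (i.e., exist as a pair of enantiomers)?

0

The six octahedral sites form three mutually perpendicular trans pairs.
The distinct arrangements are (3 in all): NCS mer, ONO trans; NCS fac, ONO cis; NCS mer, ONO cis.
Each arrangement has an internal mirror plane or centre of symmetry, so none is chiral.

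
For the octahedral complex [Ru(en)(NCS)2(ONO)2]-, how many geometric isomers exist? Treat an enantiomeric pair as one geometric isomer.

3

An octahedron has six vertices in three trans pairs; every non-trans pair is cis.
Each en is bidentate and must span two cis positions.
The distinct arrangements are (3 in all): NCS trans, ONO cis; NCS cis, ONO cis (chiral); NCS cis, ONO trans.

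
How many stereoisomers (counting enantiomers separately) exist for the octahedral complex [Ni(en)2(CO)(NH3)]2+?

3

The six octahedral sites form three mutually perpendicular trans pairs.
Each en is bidentate and must span two cis positions.
Working through the distinct placements yields 2 geometric isomers: CO and NH3 mutually trans; CO and NH3 mutually cis (chiral).
One of these lacks any improper symmetry element and so occurs as an enantiomeric pair, giving 2 + 1 = 3 stereoisomers in total.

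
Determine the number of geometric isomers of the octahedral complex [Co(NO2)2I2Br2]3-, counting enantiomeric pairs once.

5

In an octahedral complex each vertex has one trans partner and four cis neighbours.
The distinct arrangements are (5 in all): NO2 trans, I trans, Br trans; NO2 cis, I cis, Br trans; NO2 trans, I cis, Br cis; NO2 cis, I cis, Br cis (chiral); NO2 cis, I trans, Br cis.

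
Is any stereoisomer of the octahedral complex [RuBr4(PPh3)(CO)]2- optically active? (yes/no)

no

The six octahedral sites form three mutually perpendicular trans pairs.
Working through the distinct placements yields 2 geometric isomers: PPh3 and CO mutually trans; PPh3 and CO mutually cis.
Each arrangement has an internal mirror plane or centre of symmetry, so none is chiral.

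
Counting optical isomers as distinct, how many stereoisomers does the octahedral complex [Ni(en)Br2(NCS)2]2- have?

The six octahedral sites form three mutually perpendicular trans pairs.
Each en is bidentate and must span two cis positions.
Working through the distinct placements yields 3 geometric isomers: Br trans, NCS cis; Br cis, NCS cis (chiral); Br cis, NCS trans.
One of these lacks any improper symmetry element and so occurs as an enantiomeric pair, giving 3 + 1 = 4 stereoisomers in total.

4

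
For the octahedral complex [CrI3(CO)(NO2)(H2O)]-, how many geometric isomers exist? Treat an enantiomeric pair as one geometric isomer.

4

The six octahedral sites form three mutually perpendicular trans pairs.
Working through the distinct placements yields 4 geometric isomers: I mer (3 arrangements); I fac (chiral).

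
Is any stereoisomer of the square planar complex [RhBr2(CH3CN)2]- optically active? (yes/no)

no

In a square planar complex each vertex has one trans partner and two cis neighbours.
The distinct arrangements are (2 in all): Br cis; Br trans.
Each arrangement has an internal mirror plane or centre of symmetry, so none is chiral.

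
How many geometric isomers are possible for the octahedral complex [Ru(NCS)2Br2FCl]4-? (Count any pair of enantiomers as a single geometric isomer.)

In an octahedral complex each vertex has one trans partner and four cis neighbours.
There are 6 geometric isomers: NCS trans, Br trans; NCS cis, Br trans; NCS trans, Br cis; NCS cis, Br cis (3 arrangements, 2 chiral).

6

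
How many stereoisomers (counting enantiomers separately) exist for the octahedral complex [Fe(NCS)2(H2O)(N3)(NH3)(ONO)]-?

The six octahedral sites form three mutually perpendicular trans pairs.
Exhaustive case analysis gives 9 geometric isomers.
Of these, 6 lack any improper symmetry element and so occur as enantiomeric pairs, giving 9 + 6 = 15 stereoisomers in total.

15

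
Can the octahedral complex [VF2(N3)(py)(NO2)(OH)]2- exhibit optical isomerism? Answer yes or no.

In an octahedral complex each vertex has one trans partner and four cis neighbours.
Systematic enumeration (placing each ligand type in turn and discarding arrangements equivalent by rotation or reflection) gives 9 geometric isomers.
Of these, 6 lack any improper symmetry element and so occur as enantiomeric pairs, giving 9 + 6 = 15 stereoisomers in total.

yes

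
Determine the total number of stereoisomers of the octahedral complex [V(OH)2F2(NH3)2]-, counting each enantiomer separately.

In an octahedral complex each vertex has one trans partner and four cis neighbours.
There are 5 geometric isomers: OH trans, F trans, NH3 trans; OH cis, F trans, NH3 cis; OH trans, F cis, NH3 cis; OH cis, F cis, NH3 cis (chiral); OH cis, F cis, NH3 trans.
One of these lacks any improper symmetry element and so occurs as an enantiomeric pair, giving 5 + 1 = 6 stereoisomers in total.

6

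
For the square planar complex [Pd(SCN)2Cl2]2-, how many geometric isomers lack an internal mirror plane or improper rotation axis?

In a square planar complex each vertex has one trans partner and two cis neighbours.
Working through the distinct placements yields 2 geometric isomers: SCN cis; SCN trans.
Each arrangement has an internal mirror plane or centre of symmetry, so none is chiral.

0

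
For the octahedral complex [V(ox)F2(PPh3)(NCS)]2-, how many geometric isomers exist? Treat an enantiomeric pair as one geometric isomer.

4

An octahedron has six vertices in three trans pairs; every non-trans pair is cis.
Each ox is bidentate and must span two cis positions.
There are 4 geometric isomers: F trans; F cis (3 arrangements, 2 chiral).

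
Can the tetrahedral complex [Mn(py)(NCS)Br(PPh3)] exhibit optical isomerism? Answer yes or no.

All four vertices of a tetrahedron are equivalent and mutually adjacent, so cis/trans isomerism cannot arise.
Only one geometric arrangement is possible; it has no improper symmetry element, so it exists as a pair of enantiomers (2 stereoisomers).

yes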